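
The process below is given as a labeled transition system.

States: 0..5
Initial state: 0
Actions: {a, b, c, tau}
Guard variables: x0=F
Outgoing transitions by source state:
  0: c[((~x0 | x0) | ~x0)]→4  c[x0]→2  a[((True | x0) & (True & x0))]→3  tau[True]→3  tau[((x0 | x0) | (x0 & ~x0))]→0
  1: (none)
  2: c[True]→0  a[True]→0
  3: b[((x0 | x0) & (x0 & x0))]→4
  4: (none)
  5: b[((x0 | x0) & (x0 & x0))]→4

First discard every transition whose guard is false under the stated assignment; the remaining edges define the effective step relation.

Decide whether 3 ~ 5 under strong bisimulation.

Answer: BISIMILAR

Trace:
Compute ~ classes (split until stable):
  P[0] = {{0,1,2,3,4,5}}
  P[1] = {{0},{1,3,4,5},{2}}
Fixed point at round 2; 3 class(es).
class of 3: {1,3,4,5}; class of 5: {1,3,4,5}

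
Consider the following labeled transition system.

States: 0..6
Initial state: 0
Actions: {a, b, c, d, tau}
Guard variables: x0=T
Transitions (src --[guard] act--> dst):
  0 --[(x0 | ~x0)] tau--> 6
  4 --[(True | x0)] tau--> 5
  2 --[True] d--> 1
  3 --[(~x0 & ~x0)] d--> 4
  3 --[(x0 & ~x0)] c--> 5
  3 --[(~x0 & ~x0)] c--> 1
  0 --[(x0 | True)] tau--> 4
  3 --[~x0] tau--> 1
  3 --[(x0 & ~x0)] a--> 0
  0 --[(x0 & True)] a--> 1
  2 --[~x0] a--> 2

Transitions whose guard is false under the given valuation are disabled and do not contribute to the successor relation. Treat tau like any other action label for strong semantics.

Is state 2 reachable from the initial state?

Answer: UNREACHABLE

Analysis:
5 transition(s) survive guard evaluation.
depth 0: {0}
depth 1: {1,4,6}  now seen {0,1,4,6}
depth 2: {5}  now seen {0,1,4,5,6}
R = {0,1,4,5,6}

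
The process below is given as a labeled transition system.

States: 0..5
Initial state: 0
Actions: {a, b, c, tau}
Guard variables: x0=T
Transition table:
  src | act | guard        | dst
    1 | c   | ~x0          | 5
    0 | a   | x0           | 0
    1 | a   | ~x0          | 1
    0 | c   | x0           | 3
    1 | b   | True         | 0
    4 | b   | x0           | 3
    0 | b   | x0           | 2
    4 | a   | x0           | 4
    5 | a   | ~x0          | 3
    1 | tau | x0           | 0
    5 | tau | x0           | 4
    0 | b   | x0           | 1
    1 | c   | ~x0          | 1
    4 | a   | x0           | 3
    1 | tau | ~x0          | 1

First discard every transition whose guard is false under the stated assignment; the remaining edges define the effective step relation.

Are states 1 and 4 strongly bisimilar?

Compute ~ classes (split until stable):
  π0 = {{0,1,2,3,4,5}}
  π1 = {{0},{1},{2,3},{4},{5}}
stable after 2 split(s): 5 block(s)
[1]={1}  [4]={4}

Answer: NOT BISIMILAR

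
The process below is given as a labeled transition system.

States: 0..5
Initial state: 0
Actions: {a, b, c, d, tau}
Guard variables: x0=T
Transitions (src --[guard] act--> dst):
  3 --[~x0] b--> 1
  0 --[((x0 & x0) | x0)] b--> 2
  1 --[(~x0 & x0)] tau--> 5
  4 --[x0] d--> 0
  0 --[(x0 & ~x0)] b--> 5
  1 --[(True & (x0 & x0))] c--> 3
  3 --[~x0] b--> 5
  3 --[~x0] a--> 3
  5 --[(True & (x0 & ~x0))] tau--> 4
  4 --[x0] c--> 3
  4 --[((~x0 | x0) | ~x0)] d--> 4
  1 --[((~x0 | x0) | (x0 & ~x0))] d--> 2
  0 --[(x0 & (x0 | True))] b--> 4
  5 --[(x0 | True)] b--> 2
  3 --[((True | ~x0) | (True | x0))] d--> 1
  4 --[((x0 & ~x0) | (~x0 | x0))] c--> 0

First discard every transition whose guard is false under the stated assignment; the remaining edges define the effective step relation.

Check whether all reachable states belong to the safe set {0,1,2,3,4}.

Answer: INVARIANT HOLDS

Working:
Inv-set: {0,1,2,3,4}
Reachable = {0,1,2,3,4}
  0: safe
  1: safe
  2: safe
  3: safe
  4: safe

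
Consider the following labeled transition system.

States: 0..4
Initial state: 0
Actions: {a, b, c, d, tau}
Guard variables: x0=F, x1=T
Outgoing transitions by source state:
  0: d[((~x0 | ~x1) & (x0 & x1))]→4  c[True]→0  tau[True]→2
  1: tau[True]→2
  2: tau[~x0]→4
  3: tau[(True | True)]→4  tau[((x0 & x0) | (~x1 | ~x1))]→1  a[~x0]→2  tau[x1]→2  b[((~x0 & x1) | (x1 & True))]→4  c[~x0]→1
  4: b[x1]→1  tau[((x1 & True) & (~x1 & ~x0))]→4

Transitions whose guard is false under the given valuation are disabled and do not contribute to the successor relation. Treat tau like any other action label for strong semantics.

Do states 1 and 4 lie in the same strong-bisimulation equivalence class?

Answer: NOT BISIMILAR

Trace:
Refine partition for ~:
  P[0] = {{0,1,2,3,4}}
  P[1] = {{0},{1,2},{3},{4}}
  P[2] = {{0},{1},{2},{3},{4}}
stable after 3 split(s): 5 block(s)
1∈{1}, 4∈{4}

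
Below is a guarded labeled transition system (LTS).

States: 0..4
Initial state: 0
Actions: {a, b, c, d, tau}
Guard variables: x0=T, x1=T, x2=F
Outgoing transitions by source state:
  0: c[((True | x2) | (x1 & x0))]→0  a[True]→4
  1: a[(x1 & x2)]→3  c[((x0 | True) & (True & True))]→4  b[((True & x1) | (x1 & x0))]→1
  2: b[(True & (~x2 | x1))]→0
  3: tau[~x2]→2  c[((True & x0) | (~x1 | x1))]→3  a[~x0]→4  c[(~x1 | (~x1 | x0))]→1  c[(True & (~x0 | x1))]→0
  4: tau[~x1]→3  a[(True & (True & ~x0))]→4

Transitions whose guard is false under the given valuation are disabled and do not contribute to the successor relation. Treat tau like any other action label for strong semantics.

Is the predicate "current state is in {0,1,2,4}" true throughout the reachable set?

Inv-set: {0,1,2,4}
Reachable = {0,4}
  0: safe
  4: safe

Answer: INVARIANT HOLDS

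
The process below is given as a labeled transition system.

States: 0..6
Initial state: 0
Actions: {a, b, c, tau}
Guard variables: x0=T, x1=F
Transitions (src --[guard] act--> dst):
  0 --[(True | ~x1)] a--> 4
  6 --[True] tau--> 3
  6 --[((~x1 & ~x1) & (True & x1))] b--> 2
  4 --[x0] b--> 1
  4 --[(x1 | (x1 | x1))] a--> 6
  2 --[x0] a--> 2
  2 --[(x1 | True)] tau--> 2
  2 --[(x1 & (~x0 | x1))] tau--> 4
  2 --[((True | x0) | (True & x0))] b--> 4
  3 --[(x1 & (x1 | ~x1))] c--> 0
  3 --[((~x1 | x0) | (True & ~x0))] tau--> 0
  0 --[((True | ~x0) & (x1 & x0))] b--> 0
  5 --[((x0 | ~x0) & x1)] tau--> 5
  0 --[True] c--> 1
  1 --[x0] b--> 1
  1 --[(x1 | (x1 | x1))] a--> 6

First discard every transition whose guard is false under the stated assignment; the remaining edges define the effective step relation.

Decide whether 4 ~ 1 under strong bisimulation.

Bisimulation quotient by refinement:
  round 0: {{0,1,2,3,4,5,6}}
  round 1: {{0},{1,4},{2},{3,6},{5}}
  round 2: {{0},{1,4},{2},{3},{5},{6}}
stable after 3 split(s): 6 block(s)
4∈{1,4}, 1∈{1,4}

Answer: BISIMILAR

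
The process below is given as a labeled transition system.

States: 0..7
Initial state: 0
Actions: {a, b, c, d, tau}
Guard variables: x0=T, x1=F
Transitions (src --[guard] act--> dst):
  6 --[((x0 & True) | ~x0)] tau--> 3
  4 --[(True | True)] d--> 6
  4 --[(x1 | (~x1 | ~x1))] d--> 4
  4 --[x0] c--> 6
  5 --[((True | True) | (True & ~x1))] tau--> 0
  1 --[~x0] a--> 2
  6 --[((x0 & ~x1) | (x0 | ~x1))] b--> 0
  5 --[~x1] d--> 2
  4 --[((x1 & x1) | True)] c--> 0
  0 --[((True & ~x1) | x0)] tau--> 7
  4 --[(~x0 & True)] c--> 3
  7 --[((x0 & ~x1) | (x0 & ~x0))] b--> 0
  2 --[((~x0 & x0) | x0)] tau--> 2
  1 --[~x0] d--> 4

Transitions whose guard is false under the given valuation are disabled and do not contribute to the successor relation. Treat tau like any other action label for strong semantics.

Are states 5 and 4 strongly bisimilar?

Answer: NOT BISIMILAR

Working:
Refine partition for ~:
  π0 = {{0,1,2,3,4,5,6,7}}
  π1 = {{0,2},{1,3},{4},{5},{6},{7}}
  π2 = {{0},{1,3},{2},{4},{5},{6},{7}}
7 equivalence class(es) (converged in 3)
class of 5: {5}; class of 4: {4}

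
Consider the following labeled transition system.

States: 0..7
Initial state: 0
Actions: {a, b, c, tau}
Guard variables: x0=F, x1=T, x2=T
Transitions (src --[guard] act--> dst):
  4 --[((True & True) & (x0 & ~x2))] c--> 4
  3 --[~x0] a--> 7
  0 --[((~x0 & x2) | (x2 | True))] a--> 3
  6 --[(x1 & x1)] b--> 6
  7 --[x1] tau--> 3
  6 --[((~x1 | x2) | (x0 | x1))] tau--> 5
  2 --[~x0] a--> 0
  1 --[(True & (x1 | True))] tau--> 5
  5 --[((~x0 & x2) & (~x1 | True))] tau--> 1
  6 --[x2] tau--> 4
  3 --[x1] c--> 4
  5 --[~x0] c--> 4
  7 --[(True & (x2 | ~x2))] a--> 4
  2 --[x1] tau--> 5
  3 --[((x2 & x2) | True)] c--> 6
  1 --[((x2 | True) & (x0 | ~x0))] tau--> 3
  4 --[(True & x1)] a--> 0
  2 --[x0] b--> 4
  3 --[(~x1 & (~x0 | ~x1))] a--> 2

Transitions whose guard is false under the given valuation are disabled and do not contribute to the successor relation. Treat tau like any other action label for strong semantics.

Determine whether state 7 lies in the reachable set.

After dropping false guards: 16 live edges.
L0 = {0}
L1 = {3}  cumulative {0,3}
L2 = {4,6,7}  cumulative {0,3,4,6,7}
L3 = {5}  cumulative {0,3,4,5,6,7}
L4 = {1}  cumulative {0,1,3,4,5,6,7}
R = {0,1,3,4,5,6,7}
witness 7: a·a

Answer: REACHABLE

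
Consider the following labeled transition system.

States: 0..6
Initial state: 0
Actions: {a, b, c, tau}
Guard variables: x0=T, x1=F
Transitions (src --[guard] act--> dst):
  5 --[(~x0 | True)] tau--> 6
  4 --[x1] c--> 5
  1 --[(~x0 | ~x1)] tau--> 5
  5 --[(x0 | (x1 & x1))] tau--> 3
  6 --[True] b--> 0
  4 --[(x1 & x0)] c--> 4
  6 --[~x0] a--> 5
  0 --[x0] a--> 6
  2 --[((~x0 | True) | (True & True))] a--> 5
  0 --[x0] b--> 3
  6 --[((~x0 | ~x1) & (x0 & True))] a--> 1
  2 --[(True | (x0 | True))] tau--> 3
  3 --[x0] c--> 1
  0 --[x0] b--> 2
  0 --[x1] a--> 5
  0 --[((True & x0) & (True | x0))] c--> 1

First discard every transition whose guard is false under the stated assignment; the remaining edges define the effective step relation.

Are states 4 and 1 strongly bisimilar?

Refine partition for ~:
  P[0] = {{0,1,2,3,4,5,6}}
  P[1] = {{0},{1,5},{2},{3},{4},{6}}
  P[2] = {{0},{1},{2},{3},{4},{5},{6}}
7 equivalence class(es) (converged in 3)
4∈{4}, 1∈{1}

Answer: NOT BISIMILAR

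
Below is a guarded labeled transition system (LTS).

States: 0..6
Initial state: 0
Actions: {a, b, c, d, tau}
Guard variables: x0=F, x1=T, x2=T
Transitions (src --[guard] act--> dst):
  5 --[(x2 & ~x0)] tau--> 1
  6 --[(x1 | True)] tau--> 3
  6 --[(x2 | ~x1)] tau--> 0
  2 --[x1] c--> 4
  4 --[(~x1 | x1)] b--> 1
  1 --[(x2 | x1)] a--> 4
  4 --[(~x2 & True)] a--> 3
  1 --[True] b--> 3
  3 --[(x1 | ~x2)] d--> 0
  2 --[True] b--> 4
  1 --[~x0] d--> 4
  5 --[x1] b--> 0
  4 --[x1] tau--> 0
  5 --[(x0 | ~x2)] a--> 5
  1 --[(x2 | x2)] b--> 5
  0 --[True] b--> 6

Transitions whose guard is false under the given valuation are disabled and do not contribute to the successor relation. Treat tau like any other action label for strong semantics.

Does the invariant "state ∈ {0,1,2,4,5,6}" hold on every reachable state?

Allowed set {0,1,2,4,5,6}
R = {0,3,6}
  0: ok
  3: VIOLATES
  6: ok
counterexample path to 3: b·tau

Answer: INVARIANT VIOLATED at state 3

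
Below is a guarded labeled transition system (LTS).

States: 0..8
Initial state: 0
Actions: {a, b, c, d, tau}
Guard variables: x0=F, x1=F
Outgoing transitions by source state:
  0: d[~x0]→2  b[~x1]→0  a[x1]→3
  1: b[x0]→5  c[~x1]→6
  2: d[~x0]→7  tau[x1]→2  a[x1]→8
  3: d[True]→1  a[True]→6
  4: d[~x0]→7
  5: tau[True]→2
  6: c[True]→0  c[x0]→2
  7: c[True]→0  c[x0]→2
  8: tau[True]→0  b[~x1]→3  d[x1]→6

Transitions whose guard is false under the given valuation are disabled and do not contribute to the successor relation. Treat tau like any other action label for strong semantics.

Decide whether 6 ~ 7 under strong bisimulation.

Refine partition for ~:
  round 0: {{0,1,2,3,4,5,6,7,8}}
  round 1: {{0},{1,6,7},{2,4},{3},{5},{8}}
  round 2: {{0},{1},{2,4},{3},{5},{6,7},{8}}
7 equivalence class(es) (converged in 3)
[6]={6,7}  [7]={6,7}

Answer: BISIMILAR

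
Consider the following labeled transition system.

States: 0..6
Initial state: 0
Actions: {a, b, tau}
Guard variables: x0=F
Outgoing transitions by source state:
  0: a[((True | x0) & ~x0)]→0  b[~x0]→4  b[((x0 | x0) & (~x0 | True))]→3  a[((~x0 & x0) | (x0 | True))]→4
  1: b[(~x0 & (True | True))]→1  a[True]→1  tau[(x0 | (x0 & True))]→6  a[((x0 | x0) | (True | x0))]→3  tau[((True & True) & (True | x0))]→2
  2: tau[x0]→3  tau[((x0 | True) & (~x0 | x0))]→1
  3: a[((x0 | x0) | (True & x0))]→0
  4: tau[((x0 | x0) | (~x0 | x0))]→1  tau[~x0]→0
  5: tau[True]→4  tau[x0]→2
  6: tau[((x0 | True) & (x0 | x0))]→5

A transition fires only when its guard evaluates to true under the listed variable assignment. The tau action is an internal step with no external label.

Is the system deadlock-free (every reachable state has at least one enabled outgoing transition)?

Answer: DEADLOCK at state 3

Working:
Reachable = {0,1,2,3,4}
  0: a→0  a→4  b→4  [3 exit(s)]
  1: a→1  a→3  b→1  tau→2  [4 exit(s)]
  2: tau→1  [1 exit(s)]
  3: ∅  [STUCK]
  4: tau→0  tau→1  [2 exit(s)]
Path to 3: a·tau·a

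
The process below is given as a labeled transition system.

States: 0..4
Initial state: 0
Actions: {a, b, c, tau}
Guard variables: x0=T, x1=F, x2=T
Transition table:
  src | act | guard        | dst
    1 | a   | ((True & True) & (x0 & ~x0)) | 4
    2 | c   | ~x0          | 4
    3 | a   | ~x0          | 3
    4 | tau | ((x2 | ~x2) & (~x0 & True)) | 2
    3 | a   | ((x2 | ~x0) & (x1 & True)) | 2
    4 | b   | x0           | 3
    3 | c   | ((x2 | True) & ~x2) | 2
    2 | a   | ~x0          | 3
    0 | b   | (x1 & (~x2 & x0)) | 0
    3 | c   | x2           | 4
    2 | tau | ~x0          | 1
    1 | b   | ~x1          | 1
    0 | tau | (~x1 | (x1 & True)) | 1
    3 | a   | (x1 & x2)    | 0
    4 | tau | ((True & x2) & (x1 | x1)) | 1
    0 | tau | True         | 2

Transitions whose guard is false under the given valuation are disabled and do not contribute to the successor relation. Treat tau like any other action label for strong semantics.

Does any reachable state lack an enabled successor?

Reach set: {0,1,2}
  0: tau→1  tau→2  [deg 2]
  1: b→1  [deg 1]
  2: ∅  [no exit]
trace reaching 2: tau

Answer: DEADLOCK at state 2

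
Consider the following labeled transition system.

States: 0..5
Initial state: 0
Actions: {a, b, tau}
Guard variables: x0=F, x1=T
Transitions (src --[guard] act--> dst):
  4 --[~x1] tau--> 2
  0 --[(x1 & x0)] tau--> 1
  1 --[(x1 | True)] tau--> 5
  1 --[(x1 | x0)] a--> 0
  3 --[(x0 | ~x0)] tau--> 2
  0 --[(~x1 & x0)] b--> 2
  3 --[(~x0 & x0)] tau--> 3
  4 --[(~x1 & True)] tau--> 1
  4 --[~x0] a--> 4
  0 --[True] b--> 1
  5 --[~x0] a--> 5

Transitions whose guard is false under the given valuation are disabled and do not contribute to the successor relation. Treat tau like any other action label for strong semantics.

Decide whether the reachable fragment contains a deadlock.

Answer: DEADLOCK-FREE

Working:
Reach set: {0,1,5}
  0: b→1  [1 out]
  1: a→0  tau→5  [2 out]
  5: a→5  [1 out]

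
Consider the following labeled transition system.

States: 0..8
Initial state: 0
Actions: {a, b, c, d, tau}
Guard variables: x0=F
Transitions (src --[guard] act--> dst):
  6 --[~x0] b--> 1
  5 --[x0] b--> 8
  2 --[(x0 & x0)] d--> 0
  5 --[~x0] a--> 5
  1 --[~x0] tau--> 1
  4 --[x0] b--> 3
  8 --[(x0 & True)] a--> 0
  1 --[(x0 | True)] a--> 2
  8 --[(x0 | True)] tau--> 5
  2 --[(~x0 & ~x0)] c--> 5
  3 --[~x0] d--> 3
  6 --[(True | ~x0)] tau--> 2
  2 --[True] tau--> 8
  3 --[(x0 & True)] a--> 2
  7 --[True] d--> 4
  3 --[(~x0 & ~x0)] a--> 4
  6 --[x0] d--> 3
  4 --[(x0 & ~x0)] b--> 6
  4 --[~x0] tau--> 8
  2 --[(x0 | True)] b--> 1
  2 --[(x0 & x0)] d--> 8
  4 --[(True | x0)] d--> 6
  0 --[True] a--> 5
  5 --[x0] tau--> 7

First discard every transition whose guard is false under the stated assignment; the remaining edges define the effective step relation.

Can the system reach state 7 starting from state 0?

Answer: UNREACHABLE

Analysis:
After dropping false guards: 15 live edges.
L0 = {0}
L1 = {5}  now seen {0,5}
Reach set: {0,5}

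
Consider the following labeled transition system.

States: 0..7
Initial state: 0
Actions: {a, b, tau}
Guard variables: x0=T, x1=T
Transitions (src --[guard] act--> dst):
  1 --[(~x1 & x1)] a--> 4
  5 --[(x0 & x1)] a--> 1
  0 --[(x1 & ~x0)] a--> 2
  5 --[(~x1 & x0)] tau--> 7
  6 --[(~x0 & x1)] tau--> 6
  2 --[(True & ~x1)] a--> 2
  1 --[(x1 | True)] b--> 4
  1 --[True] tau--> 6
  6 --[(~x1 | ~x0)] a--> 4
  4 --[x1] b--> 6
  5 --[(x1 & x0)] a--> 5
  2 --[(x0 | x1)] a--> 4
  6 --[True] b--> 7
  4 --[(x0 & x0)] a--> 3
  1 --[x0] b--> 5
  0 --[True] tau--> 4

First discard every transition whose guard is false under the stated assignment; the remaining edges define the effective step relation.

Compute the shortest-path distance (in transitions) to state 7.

Answer: 3

Trace:
Breadth-first toward 7:
  Layer 0: {0}
  Layer 1: {4}
  Layer 2: {3,6}
  Layer 3: {7}
depth(7)=3, e.g. tau·b·b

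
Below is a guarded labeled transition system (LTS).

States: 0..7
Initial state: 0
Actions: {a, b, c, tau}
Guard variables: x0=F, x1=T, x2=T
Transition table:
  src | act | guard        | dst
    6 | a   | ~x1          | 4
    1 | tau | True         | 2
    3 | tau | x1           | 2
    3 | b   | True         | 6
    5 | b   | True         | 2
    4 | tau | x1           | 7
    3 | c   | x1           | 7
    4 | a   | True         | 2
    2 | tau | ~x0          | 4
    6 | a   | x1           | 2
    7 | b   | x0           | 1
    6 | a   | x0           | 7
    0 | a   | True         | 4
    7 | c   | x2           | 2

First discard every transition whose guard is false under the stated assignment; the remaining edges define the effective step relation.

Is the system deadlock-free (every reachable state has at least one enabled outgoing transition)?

R = {0,2,4,7}
  0: a→4  [1 out]
  2: tau→4  [1 out]
  4: a→2  tau→7  [2 out]
  7: c→2  [1 out]

Answer: DEADLOCK-FREE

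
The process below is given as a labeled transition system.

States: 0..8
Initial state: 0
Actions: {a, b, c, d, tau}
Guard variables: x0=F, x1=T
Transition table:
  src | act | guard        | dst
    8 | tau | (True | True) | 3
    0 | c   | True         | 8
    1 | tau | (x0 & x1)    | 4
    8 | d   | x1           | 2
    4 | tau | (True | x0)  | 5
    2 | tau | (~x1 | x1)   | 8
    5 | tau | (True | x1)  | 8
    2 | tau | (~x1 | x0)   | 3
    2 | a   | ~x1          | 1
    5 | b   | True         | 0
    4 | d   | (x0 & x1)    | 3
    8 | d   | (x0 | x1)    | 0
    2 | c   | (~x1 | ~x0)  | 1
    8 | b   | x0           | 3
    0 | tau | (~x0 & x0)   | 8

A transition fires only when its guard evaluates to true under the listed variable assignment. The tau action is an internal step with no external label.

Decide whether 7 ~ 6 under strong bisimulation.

Answer: BISIMILAR

Working:
Bisimulation quotient by refinement:
  P[0] = {{0,1,2,3,4,5,6,7,8}}
  P[1] = {{0},{1,3,6,7},{2},{4},{5},{8}}
Fixed point at round 2; 6 class(es).
class of 7: {1,3,6,7}; class of 6: {1,3,6,7}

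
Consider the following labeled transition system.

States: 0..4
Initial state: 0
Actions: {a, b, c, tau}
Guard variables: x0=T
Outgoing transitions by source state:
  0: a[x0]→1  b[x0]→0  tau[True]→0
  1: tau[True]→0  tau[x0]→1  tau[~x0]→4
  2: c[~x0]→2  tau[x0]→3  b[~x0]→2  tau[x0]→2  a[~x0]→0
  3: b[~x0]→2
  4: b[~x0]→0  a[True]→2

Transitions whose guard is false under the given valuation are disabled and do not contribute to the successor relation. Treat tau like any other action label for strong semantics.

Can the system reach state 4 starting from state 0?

Answer: UNREACHABLE

Analysis:
8 transition(s) survive guard evaluation.
depth 0: {0}
depth 1: {1}  cumulative {0,1}
Reachable = {0,1}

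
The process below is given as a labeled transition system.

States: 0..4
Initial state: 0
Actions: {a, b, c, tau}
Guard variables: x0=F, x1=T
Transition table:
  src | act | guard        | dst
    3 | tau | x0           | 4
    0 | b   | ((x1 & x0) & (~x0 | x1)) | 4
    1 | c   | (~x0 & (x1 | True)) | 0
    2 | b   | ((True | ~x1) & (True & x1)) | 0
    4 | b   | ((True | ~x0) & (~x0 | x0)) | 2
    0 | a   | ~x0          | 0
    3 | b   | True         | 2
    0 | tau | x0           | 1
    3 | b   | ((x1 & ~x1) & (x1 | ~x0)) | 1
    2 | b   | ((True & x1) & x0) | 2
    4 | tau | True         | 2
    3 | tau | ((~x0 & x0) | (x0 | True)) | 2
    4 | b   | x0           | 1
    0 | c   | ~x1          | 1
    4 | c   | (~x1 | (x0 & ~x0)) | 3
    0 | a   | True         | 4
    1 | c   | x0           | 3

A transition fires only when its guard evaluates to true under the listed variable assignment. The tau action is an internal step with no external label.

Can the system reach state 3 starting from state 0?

Answer: UNREACHABLE

Working:
Guard filter leaves 8 enabled edge(s).
L0 = {0}
L1 = {4}  now seen {0,4}
L2 = {2}  now seen {0,2,4}
R = {0,2,4}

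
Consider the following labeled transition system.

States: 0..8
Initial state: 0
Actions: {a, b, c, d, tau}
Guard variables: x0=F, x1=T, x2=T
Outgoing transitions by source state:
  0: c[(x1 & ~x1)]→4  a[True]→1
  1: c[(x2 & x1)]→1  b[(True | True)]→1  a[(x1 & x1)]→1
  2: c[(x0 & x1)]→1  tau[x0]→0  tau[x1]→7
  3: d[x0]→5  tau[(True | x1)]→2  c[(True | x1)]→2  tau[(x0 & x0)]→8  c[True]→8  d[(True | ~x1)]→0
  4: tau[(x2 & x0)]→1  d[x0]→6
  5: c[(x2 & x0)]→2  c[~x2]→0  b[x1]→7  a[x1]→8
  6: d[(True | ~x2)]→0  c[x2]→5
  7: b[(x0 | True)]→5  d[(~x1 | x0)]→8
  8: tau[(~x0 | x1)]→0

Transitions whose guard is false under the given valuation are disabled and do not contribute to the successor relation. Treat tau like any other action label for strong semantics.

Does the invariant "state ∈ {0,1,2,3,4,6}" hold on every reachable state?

Allowed set {0,1,2,3,4,6}
R = {0,1}
  0: safe
  1: safe

Answer: INVARIANT HOLDS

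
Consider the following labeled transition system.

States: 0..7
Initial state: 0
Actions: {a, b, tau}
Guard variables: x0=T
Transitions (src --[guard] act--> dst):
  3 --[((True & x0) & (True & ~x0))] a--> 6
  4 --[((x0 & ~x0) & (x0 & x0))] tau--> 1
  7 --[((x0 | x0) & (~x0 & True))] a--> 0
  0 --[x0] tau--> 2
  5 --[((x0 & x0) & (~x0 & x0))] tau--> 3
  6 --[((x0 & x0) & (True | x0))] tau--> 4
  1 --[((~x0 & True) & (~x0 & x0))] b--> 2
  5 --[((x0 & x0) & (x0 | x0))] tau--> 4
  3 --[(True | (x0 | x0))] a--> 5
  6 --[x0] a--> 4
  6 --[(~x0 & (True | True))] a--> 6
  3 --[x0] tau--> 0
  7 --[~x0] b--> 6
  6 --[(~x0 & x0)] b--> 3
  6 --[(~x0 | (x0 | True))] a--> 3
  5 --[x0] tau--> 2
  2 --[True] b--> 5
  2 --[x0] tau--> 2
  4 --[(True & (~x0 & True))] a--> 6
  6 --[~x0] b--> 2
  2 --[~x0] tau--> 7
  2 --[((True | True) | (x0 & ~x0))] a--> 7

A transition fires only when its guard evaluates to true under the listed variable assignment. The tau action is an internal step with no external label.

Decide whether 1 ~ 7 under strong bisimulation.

Answer: BISIMILAR

Trace:
Compute ~ classes (split until stable):
  π0 = {{0,1,2,3,4,5,6,7}}
  π1 = {{0,5},{1,4,7},{2},{3,6}}
  π2 = {{0},{1,4,7},{2},{3},{5},{6}}
6 equivalence class(es) (converged in 3)
1∈{1,4,7}, 7∈{1,4,7}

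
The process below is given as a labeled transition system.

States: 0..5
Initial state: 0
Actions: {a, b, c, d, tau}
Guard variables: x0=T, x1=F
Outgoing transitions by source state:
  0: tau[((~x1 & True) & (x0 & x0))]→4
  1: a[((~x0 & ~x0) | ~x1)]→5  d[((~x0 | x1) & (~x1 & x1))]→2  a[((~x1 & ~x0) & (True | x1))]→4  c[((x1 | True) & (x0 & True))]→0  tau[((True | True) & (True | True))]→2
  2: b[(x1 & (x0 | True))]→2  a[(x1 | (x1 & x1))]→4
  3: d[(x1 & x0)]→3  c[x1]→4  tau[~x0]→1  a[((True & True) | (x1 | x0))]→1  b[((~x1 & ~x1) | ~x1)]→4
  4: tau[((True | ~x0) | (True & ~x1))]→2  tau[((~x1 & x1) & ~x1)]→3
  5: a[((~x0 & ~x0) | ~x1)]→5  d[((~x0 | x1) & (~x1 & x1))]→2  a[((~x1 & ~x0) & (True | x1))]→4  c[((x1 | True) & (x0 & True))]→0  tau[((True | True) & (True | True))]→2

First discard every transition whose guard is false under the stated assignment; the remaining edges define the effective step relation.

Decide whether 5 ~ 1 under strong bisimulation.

Refine partition for ~:
  round 0: {{0,1,2,3,4,5}}
  round 1: {{0,4},{1,5},{2},{3}}
  round 2: {{0},{1,5},{2},{3},{4}}
5 equivalence class(es) (converged in 3)
[5]={1,5}  [1]={1,5}

Answer: BISIMILAR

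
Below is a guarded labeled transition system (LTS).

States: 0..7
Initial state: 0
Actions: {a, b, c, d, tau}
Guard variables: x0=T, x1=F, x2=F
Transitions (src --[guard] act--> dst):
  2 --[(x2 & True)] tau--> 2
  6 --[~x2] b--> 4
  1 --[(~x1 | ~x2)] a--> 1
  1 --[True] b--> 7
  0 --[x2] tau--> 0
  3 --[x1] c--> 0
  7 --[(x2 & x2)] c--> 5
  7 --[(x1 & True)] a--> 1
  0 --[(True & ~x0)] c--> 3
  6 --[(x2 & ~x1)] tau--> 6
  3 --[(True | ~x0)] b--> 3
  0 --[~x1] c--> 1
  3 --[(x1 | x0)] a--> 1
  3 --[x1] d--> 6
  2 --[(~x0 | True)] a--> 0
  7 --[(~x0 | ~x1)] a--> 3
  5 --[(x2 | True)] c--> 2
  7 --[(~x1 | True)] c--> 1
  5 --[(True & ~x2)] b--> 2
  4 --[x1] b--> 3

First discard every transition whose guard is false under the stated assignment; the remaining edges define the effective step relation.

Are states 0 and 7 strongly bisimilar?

Bisimulation quotient by refinement:
  P[0] = {{0,1,2,3,4,5,6,7}}
  P[1] = {{0},{1,3},{2},{4},{5},{6},{7}}
  P[2] = {{0},{1},{2},{3},{4},{5},{6},{7}}
8 equivalence class(es) (converged in 3)
0∈{0}, 7∈{7}

Answer: NOT BISIMILAR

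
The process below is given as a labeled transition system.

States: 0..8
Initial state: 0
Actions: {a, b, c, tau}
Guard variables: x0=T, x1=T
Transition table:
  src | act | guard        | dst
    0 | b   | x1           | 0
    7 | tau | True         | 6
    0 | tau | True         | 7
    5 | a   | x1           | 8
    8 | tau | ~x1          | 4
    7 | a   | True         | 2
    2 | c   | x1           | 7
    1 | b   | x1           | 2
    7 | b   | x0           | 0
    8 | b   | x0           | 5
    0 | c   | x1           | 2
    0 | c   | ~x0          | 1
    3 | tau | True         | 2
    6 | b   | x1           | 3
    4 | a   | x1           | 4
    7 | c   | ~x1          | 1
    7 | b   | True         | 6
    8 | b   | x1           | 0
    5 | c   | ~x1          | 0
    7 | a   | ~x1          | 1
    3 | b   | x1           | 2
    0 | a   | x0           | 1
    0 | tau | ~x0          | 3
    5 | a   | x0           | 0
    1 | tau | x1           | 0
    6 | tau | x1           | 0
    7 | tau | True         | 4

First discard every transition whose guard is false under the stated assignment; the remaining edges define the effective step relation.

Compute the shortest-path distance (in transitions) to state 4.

BFS to 4:
  depth 0: {0}
  depth 1: {1,2,7}
  depth 2: {4,6}
4 enters at depth 2; path tau·tau

Answer: 2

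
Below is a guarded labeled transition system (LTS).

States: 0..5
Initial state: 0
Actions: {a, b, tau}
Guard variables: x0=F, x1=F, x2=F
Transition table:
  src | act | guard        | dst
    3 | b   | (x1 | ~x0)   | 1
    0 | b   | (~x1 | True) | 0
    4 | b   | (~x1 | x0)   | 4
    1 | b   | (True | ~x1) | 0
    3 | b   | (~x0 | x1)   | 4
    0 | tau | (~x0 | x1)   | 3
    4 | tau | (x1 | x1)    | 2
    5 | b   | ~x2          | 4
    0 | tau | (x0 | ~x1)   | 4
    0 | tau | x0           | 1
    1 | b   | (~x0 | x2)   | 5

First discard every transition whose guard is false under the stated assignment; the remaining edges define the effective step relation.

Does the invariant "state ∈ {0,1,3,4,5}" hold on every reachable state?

Allowed set {0,1,3,4,5}
R = {0,1,3,4,5}
  0: ✓
  1: ✓
  3: ✓
  4: ✓
  5: ✓

Answer: INVARIANT HOLDS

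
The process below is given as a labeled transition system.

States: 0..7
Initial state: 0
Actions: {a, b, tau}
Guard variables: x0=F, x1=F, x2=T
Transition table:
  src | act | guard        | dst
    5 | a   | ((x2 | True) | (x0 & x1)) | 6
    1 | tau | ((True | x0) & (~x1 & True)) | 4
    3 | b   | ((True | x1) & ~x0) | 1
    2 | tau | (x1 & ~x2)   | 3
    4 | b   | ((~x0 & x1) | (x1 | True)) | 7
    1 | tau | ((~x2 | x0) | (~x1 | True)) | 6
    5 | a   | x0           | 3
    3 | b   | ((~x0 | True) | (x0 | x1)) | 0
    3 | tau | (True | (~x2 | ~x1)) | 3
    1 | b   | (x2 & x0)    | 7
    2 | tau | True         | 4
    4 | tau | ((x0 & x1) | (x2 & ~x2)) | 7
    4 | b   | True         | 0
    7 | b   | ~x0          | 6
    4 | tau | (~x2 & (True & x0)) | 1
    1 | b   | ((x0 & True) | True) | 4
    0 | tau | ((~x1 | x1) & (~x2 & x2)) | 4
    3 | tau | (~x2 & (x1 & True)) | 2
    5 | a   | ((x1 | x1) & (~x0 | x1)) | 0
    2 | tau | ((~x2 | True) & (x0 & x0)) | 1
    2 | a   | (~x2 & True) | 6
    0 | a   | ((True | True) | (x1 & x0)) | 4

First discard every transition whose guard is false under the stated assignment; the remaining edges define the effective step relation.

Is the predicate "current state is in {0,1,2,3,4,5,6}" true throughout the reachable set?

Answer: INVARIANT VIOLATED at state 7

Trace:
Safe = {0,1,2,3,4,5,6}
Reach set: {0,4,6,7}
  0: ✓
  4: ✓
  6: ✓
  7: outside
reach 7 via a·b — violates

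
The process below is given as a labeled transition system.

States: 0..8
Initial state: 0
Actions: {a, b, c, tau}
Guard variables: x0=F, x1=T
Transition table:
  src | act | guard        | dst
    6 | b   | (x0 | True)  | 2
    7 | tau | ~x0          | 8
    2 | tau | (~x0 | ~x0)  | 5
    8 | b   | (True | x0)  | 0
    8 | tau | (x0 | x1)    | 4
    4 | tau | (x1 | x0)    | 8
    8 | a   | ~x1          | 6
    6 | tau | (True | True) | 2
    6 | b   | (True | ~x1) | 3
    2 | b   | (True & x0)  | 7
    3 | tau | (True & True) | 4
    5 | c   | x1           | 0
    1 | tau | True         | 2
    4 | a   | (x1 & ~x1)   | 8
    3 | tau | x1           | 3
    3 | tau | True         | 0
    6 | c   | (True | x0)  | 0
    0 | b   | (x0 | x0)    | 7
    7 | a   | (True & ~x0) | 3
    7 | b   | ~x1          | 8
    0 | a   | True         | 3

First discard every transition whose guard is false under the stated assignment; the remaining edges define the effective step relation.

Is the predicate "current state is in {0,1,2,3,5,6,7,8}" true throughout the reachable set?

Answer: INVARIANT VIOLATED at state 4

Working:
Safe = {0,1,2,3,5,6,7,8}
Reachable = {0,3,4,8}
  0: safe
  3: safe
  4: ✗ unsafe
  8: safe
counterexample path to 4: a·tau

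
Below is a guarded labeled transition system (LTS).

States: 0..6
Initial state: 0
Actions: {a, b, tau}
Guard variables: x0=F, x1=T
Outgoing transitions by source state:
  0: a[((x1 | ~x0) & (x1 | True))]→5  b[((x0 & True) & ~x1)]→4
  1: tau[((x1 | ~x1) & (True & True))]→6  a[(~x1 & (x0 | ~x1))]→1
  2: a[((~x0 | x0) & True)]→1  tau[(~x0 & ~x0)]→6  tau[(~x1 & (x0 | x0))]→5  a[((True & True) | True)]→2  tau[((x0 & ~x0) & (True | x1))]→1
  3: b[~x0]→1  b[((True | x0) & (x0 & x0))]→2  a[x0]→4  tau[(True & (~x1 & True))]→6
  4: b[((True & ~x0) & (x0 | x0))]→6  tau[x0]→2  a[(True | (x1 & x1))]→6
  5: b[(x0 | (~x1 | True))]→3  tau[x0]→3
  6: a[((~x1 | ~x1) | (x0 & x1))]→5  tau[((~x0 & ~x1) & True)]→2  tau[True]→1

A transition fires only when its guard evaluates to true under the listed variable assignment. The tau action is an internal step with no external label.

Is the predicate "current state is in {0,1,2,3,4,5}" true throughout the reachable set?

Safe = {0,1,2,3,4,5}
Reach set: {0,1,3,5,6}
  0: safe
  1: safe
  3: safe
  5: safe
  6: outside
reach 6 via a·b·b·tau — violates

Answer: INVARIANT VIOLATED at state 6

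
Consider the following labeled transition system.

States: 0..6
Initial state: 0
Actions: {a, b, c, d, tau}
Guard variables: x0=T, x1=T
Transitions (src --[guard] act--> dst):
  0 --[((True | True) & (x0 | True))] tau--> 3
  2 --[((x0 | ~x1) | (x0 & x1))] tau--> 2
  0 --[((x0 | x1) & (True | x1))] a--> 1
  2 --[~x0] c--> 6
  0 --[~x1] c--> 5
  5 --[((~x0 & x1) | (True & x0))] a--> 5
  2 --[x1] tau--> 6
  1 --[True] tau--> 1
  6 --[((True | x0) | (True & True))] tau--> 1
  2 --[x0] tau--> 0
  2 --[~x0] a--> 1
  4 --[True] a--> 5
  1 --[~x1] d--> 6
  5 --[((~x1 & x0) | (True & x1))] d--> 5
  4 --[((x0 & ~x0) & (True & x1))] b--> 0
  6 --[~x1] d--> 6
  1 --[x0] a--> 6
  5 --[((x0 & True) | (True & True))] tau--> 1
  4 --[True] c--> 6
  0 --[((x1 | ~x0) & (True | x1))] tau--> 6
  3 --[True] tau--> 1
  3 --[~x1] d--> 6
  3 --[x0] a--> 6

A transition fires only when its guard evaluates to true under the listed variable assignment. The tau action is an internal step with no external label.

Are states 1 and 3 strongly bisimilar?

Answer: BISIMILAR

Analysis:
Compute ~ classes (split until stable):
  round 0: {{0,1,2,3,4,5,6}}
  round 1: {{0,1,3},{2,6},{4},{5}}
  round 2: {{0},{1,3},{2},{4},{5},{6}}
6 equivalence class(es) (converged in 3)
class of 1: {1,3}; class of 3: {1,3}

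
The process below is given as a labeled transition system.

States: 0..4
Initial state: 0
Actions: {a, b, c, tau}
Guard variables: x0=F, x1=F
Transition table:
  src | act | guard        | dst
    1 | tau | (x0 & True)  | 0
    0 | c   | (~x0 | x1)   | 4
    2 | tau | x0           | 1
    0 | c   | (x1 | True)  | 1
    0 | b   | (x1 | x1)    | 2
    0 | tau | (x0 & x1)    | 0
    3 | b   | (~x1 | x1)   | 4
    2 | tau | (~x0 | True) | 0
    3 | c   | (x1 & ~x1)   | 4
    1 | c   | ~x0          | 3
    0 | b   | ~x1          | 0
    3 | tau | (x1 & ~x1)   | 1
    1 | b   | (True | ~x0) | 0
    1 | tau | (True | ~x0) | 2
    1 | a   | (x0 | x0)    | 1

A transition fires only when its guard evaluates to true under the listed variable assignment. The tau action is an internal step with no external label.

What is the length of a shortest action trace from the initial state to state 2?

BFS to 2:
  depth 0: {0}
  depth 1: {1,4}
  depth 2: {2,3}
first hit 2 at d=2 via c·tau

Answer: 2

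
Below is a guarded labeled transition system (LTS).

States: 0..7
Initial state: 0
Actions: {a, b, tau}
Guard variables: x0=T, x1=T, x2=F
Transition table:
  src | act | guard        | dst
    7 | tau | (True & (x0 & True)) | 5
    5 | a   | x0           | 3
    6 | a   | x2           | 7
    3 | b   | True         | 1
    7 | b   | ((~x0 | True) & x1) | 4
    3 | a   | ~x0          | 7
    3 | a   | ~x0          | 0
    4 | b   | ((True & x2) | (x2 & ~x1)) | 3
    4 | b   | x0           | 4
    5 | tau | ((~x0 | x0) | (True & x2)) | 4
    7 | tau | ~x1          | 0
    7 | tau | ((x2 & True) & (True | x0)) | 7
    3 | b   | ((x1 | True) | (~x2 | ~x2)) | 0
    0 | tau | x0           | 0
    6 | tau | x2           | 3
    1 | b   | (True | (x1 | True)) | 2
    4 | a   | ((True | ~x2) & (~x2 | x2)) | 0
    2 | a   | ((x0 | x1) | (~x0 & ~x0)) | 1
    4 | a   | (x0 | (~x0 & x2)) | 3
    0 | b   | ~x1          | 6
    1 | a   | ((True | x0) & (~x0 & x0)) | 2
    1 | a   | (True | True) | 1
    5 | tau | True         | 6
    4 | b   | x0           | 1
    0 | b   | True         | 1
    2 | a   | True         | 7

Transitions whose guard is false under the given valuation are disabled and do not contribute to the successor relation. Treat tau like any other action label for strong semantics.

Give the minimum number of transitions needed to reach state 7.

Breadth-first toward 7:
  depth 0: {0}
  depth 1: {1}
  depth 2: {2}
  depth 3: {7}
first hit 7 at d=3 via b·b·a

Answer: 3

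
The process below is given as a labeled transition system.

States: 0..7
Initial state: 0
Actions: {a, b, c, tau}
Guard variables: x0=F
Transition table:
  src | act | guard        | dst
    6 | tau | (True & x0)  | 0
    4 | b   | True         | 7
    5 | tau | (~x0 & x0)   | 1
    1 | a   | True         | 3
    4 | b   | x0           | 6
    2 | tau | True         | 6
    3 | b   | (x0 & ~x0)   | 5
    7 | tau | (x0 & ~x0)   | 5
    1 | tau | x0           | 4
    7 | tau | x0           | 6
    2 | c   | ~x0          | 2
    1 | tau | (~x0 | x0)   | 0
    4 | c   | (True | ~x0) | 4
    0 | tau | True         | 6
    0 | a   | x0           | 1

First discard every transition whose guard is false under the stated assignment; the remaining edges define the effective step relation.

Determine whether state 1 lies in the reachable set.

7 transition(s) survive guard evaluation.
depth 0: {0}
depth 1: {6}  now seen {0,6}
R = {0,6}

Answer: UNREACHABLE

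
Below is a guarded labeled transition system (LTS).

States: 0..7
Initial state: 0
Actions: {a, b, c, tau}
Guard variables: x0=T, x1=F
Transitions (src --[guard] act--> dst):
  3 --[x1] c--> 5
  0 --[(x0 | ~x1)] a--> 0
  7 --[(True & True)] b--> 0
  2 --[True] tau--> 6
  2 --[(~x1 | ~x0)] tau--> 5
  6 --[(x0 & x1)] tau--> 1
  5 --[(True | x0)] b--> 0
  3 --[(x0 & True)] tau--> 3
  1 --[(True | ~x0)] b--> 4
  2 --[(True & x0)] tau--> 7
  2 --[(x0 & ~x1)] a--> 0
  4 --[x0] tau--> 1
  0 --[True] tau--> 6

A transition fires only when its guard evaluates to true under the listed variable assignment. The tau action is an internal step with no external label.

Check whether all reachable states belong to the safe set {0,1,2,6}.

Inv-set: {0,1,2,6}
R = {0,6}
  0: ✓
  6: ✓

Answer: INVARIANT HOLDS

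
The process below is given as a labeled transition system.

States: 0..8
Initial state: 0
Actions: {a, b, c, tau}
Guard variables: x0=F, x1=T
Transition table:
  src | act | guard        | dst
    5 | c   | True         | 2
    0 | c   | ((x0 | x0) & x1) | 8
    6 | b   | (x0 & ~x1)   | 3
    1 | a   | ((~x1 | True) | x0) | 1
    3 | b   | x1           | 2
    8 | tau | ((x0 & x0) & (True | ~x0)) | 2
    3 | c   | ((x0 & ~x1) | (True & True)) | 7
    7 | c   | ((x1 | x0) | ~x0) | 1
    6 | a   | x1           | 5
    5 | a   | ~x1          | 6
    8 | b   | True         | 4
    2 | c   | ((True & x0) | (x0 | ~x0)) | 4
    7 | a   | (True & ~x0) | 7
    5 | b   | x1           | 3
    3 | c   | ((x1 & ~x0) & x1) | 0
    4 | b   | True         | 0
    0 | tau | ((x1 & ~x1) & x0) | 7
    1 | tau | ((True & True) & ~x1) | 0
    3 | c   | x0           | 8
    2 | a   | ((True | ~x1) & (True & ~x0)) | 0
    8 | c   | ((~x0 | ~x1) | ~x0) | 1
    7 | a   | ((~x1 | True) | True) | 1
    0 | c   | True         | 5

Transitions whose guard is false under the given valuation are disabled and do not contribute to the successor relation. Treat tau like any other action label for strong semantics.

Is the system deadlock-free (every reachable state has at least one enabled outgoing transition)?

Reach set: {0,1,2,3,4,5,7}
  0: c→5  [deg 1]
  1: a→1  [deg 1]
  2: a→0  c→4  [deg 2]
  3: b→2  c→0  c→7  [deg 3]
  4: b→0  [deg 1]
  5: b→3  c→2  [deg 2]
  7: a→1  a→7  c→1  [deg 3]

Answer: DEADLOCK-FREE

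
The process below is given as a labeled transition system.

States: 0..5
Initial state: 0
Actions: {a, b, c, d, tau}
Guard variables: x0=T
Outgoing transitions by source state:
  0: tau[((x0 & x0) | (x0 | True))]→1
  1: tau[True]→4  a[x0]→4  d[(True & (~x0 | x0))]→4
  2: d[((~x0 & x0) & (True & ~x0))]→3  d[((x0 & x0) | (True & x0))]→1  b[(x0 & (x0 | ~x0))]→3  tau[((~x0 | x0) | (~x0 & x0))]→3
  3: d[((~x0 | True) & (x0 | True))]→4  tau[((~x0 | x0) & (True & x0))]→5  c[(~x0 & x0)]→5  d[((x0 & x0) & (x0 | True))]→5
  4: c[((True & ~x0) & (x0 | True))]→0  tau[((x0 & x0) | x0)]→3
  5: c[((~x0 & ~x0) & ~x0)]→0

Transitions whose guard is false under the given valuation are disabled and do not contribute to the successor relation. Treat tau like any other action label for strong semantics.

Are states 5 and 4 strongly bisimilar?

Bisimulation quotient by refinement:
  round 0: {{0,1,2,3,4,5}}
  round 1: {{0,4},{1},{2},{3},{5}}
  round 2: {{0},{1},{2},{3},{4},{5}}
6 equivalence class(es) (converged in 3)
class of 5: {5}; class of 4: {4}

Answer: NOT BISIMILAR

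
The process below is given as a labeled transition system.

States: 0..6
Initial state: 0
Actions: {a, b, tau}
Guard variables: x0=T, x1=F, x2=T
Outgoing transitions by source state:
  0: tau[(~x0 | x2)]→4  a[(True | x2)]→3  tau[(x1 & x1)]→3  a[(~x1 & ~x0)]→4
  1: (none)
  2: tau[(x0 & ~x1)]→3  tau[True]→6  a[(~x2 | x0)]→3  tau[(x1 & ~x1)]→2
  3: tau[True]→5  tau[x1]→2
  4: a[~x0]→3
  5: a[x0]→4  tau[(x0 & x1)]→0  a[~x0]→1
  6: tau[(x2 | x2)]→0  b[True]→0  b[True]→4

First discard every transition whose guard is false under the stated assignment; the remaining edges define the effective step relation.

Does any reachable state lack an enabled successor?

Answer: DEADLOCK at state 4

Trace:
Reachable = {0,3,4,5}
  0: a→3  tau→4  [2 exit(s)]
  3: tau→5  [1 exit(s)]
  4: ∅  [STUCK]
  5: a→4  [1 exit(s)]
Path to 4: tau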